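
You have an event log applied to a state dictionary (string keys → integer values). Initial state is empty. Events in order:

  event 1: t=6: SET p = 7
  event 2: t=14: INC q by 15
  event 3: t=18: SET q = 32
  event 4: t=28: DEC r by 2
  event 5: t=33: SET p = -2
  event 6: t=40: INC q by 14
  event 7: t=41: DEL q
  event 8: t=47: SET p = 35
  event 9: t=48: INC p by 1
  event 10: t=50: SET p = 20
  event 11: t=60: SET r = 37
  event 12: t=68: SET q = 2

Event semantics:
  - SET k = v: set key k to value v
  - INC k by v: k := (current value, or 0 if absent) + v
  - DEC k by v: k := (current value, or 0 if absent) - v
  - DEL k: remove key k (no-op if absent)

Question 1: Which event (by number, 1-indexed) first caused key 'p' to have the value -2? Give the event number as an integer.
Answer: 5

Derivation:
Looking for first event where p becomes -2:
  event 1: p = 7
  event 2: p = 7
  event 3: p = 7
  event 4: p = 7
  event 5: p 7 -> -2  <-- first match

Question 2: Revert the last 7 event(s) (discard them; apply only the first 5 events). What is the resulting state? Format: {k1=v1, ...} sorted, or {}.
Keep first 5 events (discard last 7):
  after event 1 (t=6: SET p = 7): {p=7}
  after event 2 (t=14: INC q by 15): {p=7, q=15}
  after event 3 (t=18: SET q = 32): {p=7, q=32}
  after event 4 (t=28: DEC r by 2): {p=7, q=32, r=-2}
  after event 5 (t=33: SET p = -2): {p=-2, q=32, r=-2}

Answer: {p=-2, q=32, r=-2}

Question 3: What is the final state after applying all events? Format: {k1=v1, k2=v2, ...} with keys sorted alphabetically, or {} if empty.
  after event 1 (t=6: SET p = 7): {p=7}
  after event 2 (t=14: INC q by 15): {p=7, q=15}
  after event 3 (t=18: SET q = 32): {p=7, q=32}
  after event 4 (t=28: DEC r by 2): {p=7, q=32, r=-2}
  after event 5 (t=33: SET p = -2): {p=-2, q=32, r=-2}
  after event 6 (t=40: INC q by 14): {p=-2, q=46, r=-2}
  after event 7 (t=41: DEL q): {p=-2, r=-2}
  after event 8 (t=47: SET p = 35): {p=35, r=-2}
  after event 9 (t=48: INC p by 1): {p=36, r=-2}
  after event 10 (t=50: SET p = 20): {p=20, r=-2}
  after event 11 (t=60: SET r = 37): {p=20, r=37}
  after event 12 (t=68: SET q = 2): {p=20, q=2, r=37}

Answer: {p=20, q=2, r=37}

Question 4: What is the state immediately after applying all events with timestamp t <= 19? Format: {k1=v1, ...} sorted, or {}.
Answer: {p=7, q=32}

Derivation:
Apply events with t <= 19 (3 events):
  after event 1 (t=6: SET p = 7): {p=7}
  after event 2 (t=14: INC q by 15): {p=7, q=15}
  after event 3 (t=18: SET q = 32): {p=7, q=32}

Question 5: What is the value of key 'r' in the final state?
Answer: 37

Derivation:
Track key 'r' through all 12 events:
  event 1 (t=6: SET p = 7): r unchanged
  event 2 (t=14: INC q by 15): r unchanged
  event 3 (t=18: SET q = 32): r unchanged
  event 4 (t=28: DEC r by 2): r (absent) -> -2
  event 5 (t=33: SET p = -2): r unchanged
  event 6 (t=40: INC q by 14): r unchanged
  event 7 (t=41: DEL q): r unchanged
  event 8 (t=47: SET p = 35): r unchanged
  event 9 (t=48: INC p by 1): r unchanged
  event 10 (t=50: SET p = 20): r unchanged
  event 11 (t=60: SET r = 37): r -2 -> 37
  event 12 (t=68: SET q = 2): r unchanged
Final: r = 37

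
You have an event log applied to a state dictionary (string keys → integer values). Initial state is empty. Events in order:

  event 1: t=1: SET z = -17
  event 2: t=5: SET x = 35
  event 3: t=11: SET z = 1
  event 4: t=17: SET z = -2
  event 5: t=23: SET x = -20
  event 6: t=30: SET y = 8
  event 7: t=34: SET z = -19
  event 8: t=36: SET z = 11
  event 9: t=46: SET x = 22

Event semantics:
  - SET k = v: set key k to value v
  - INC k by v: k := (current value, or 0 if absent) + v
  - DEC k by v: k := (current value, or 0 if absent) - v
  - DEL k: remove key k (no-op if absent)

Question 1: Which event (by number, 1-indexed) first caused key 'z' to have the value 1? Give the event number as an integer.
Answer: 3

Derivation:
Looking for first event where z becomes 1:
  event 1: z = -17
  event 2: z = -17
  event 3: z -17 -> 1  <-- first match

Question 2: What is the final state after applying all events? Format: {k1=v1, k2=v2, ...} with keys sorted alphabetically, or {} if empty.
  after event 1 (t=1: SET z = -17): {z=-17}
  after event 2 (t=5: SET x = 35): {x=35, z=-17}
  after event 3 (t=11: SET z = 1): {x=35, z=1}
  after event 4 (t=17: SET z = -2): {x=35, z=-2}
  after event 5 (t=23: SET x = -20): {x=-20, z=-2}
  after event 6 (t=30: SET y = 8): {x=-20, y=8, z=-2}
  after event 7 (t=34: SET z = -19): {x=-20, y=8, z=-19}
  after event 8 (t=36: SET z = 11): {x=-20, y=8, z=11}
  after event 9 (t=46: SET x = 22): {x=22, y=8, z=11}

Answer: {x=22, y=8, z=11}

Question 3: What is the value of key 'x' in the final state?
Answer: 22

Derivation:
Track key 'x' through all 9 events:
  event 1 (t=1: SET z = -17): x unchanged
  event 2 (t=5: SET x = 35): x (absent) -> 35
  event 3 (t=11: SET z = 1): x unchanged
  event 4 (t=17: SET z = -2): x unchanged
  event 5 (t=23: SET x = -20): x 35 -> -20
  event 6 (t=30: SET y = 8): x unchanged
  event 7 (t=34: SET z = -19): x unchanged
  event 8 (t=36: SET z = 11): x unchanged
  event 9 (t=46: SET x = 22): x -20 -> 22
Final: x = 22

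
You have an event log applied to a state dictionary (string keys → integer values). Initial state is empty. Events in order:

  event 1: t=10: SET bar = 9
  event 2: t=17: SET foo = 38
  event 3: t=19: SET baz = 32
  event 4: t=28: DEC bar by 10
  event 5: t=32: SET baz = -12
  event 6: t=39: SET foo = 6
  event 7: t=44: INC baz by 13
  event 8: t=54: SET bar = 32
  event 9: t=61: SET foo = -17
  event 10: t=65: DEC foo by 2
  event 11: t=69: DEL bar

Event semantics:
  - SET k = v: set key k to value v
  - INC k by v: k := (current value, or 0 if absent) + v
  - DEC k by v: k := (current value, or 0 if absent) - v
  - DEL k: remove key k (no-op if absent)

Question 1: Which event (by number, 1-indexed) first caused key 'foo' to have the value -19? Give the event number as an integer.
Looking for first event where foo becomes -19:
  event 2: foo = 38
  event 3: foo = 38
  event 4: foo = 38
  event 5: foo = 38
  event 6: foo = 6
  event 7: foo = 6
  event 8: foo = 6
  event 9: foo = -17
  event 10: foo -17 -> -19  <-- first match

Answer: 10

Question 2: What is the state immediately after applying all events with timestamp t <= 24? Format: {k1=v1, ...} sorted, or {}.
Answer: {bar=9, baz=32, foo=38}

Derivation:
Apply events with t <= 24 (3 events):
  after event 1 (t=10: SET bar = 9): {bar=9}
  after event 2 (t=17: SET foo = 38): {bar=9, foo=38}
  after event 3 (t=19: SET baz = 32): {bar=9, baz=32, foo=38}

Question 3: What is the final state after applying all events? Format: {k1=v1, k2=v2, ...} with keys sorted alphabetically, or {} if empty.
Answer: {baz=1, foo=-19}

Derivation:
  after event 1 (t=10: SET bar = 9): {bar=9}
  after event 2 (t=17: SET foo = 38): {bar=9, foo=38}
  after event 3 (t=19: SET baz = 32): {bar=9, baz=32, foo=38}
  after event 4 (t=28: DEC bar by 10): {bar=-1, baz=32, foo=38}
  after event 5 (t=32: SET baz = -12): {bar=-1, baz=-12, foo=38}
  after event 6 (t=39: SET foo = 6): {bar=-1, baz=-12, foo=6}
  after event 7 (t=44: INC baz by 13): {bar=-1, baz=1, foo=6}
  after event 8 (t=54: SET bar = 32): {bar=32, baz=1, foo=6}
  after event 9 (t=61: SET foo = -17): {bar=32, baz=1, foo=-17}
  after event 10 (t=65: DEC foo by 2): {bar=32, baz=1, foo=-19}
  after event 11 (t=69: DEL bar): {baz=1, foo=-19}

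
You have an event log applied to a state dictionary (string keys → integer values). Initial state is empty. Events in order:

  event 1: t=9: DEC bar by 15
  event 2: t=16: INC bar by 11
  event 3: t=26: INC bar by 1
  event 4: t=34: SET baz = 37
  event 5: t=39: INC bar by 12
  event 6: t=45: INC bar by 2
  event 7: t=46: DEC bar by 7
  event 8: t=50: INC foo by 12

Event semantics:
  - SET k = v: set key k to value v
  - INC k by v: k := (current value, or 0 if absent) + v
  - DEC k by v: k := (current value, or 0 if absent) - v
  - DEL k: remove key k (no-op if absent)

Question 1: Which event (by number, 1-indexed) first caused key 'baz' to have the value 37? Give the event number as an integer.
Looking for first event where baz becomes 37:
  event 4: baz (absent) -> 37  <-- first match

Answer: 4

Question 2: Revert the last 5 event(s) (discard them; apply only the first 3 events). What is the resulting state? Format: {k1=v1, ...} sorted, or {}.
Answer: {bar=-3}

Derivation:
Keep first 3 events (discard last 5):
  after event 1 (t=9: DEC bar by 15): {bar=-15}
  after event 2 (t=16: INC bar by 11): {bar=-4}
  after event 3 (t=26: INC bar by 1): {bar=-3}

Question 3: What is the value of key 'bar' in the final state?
Answer: 4

Derivation:
Track key 'bar' through all 8 events:
  event 1 (t=9: DEC bar by 15): bar (absent) -> -15
  event 2 (t=16: INC bar by 11): bar -15 -> -4
  event 3 (t=26: INC bar by 1): bar -4 -> -3
  event 4 (t=34: SET baz = 37): bar unchanged
  event 5 (t=39: INC bar by 12): bar -3 -> 9
  event 6 (t=45: INC bar by 2): bar 9 -> 11
  event 7 (t=46: DEC bar by 7): bar 11 -> 4
  event 8 (t=50: INC foo by 12): bar unchanged
Final: bar = 4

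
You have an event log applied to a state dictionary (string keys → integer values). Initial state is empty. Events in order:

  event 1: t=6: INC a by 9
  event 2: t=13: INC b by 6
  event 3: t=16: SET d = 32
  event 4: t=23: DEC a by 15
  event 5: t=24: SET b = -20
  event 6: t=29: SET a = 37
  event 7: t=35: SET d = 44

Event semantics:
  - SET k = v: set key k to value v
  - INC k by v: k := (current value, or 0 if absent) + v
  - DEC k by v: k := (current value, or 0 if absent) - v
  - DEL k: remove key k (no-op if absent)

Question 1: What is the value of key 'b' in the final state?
Answer: -20

Derivation:
Track key 'b' through all 7 events:
  event 1 (t=6: INC a by 9): b unchanged
  event 2 (t=13: INC b by 6): b (absent) -> 6
  event 3 (t=16: SET d = 32): b unchanged
  event 4 (t=23: DEC a by 15): b unchanged
  event 5 (t=24: SET b = -20): b 6 -> -20
  event 6 (t=29: SET a = 37): b unchanged
  event 7 (t=35: SET d = 44): b unchanged
Final: b = -20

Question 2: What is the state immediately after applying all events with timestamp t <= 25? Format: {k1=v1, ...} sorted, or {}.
Apply events with t <= 25 (5 events):
  after event 1 (t=6: INC a by 9): {a=9}
  after event 2 (t=13: INC b by 6): {a=9, b=6}
  after event 3 (t=16: SET d = 32): {a=9, b=6, d=32}
  after event 4 (t=23: DEC a by 15): {a=-6, b=6, d=32}
  after event 5 (t=24: SET b = -20): {a=-6, b=-20, d=32}

Answer: {a=-6, b=-20, d=32}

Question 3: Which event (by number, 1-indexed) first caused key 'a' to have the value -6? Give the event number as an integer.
Answer: 4

Derivation:
Looking for first event where a becomes -6:
  event 1: a = 9
  event 2: a = 9
  event 3: a = 9
  event 4: a 9 -> -6  <-- first match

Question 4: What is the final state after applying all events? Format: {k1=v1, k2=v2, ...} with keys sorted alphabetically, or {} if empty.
  after event 1 (t=6: INC a by 9): {a=9}
  after event 2 (t=13: INC b by 6): {a=9, b=6}
  after event 3 (t=16: SET d = 32): {a=9, b=6, d=32}
  after event 4 (t=23: DEC a by 15): {a=-6, b=6, d=32}
  after event 5 (t=24: SET b = -20): {a=-6, b=-20, d=32}
  after event 6 (t=29: SET a = 37): {a=37, b=-20, d=32}
  after event 7 (t=35: SET d = 44): {a=37, b=-20, d=44}

Answer: {a=37, b=-20, d=44}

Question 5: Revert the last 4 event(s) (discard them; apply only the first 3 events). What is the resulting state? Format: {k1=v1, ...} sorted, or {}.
Answer: {a=9, b=6, d=32}

Derivation:
Keep first 3 events (discard last 4):
  after event 1 (t=6: INC a by 9): {a=9}
  after event 2 (t=13: INC b by 6): {a=9, b=6}
  after event 3 (t=16: SET d = 32): {a=9, b=6, d=32}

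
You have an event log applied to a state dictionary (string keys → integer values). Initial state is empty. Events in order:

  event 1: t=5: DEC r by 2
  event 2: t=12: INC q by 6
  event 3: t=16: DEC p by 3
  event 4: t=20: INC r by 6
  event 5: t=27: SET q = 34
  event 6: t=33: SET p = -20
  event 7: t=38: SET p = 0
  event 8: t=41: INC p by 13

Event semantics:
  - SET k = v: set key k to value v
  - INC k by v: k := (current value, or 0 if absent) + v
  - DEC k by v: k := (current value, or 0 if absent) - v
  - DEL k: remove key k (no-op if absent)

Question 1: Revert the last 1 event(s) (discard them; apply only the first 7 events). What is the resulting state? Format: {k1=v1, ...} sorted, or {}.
Answer: {p=0, q=34, r=4}

Derivation:
Keep first 7 events (discard last 1):
  after event 1 (t=5: DEC r by 2): {r=-2}
  after event 2 (t=12: INC q by 6): {q=6, r=-2}
  after event 3 (t=16: DEC p by 3): {p=-3, q=6, r=-2}
  after event 4 (t=20: INC r by 6): {p=-3, q=6, r=4}
  after event 5 (t=27: SET q = 34): {p=-3, q=34, r=4}
  after event 6 (t=33: SET p = -20): {p=-20, q=34, r=4}
  after event 7 (t=38: SET p = 0): {p=0, q=34, r=4}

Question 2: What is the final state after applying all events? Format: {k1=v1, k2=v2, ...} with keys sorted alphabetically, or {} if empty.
  after event 1 (t=5: DEC r by 2): {r=-2}
  after event 2 (t=12: INC q by 6): {q=6, r=-2}
  after event 3 (t=16: DEC p by 3): {p=-3, q=6, r=-2}
  after event 4 (t=20: INC r by 6): {p=-3, q=6, r=4}
  after event 5 (t=27: SET q = 34): {p=-3, q=34, r=4}
  after event 6 (t=33: SET p = -20): {p=-20, q=34, r=4}
  after event 7 (t=38: SET p = 0): {p=0, q=34, r=4}
  after event 8 (t=41: INC p by 13): {p=13, q=34, r=4}

Answer: {p=13, q=34, r=4}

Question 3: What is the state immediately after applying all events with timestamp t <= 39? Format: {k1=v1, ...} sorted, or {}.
Answer: {p=0, q=34, r=4}

Derivation:
Apply events with t <= 39 (7 events):
  after event 1 (t=5: DEC r by 2): {r=-2}
  after event 2 (t=12: INC q by 6): {q=6, r=-2}
  after event 3 (t=16: DEC p by 3): {p=-3, q=6, r=-2}
  after event 4 (t=20: INC r by 6): {p=-3, q=6, r=4}
  after event 5 (t=27: SET q = 34): {p=-3, q=34, r=4}
  after event 6 (t=33: SET p = -20): {p=-20, q=34, r=4}
  after event 7 (t=38: SET p = 0): {p=0, q=34, r=4}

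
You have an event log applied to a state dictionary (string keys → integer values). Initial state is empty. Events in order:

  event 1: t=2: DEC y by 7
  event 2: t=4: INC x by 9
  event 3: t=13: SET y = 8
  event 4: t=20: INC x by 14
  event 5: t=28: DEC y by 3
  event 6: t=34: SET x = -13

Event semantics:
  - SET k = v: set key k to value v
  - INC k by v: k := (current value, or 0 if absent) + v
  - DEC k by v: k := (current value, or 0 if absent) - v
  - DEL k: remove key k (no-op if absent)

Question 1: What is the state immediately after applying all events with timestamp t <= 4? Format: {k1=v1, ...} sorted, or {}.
Answer: {x=9, y=-7}

Derivation:
Apply events with t <= 4 (2 events):
  after event 1 (t=2: DEC y by 7): {y=-7}
  after event 2 (t=4: INC x by 9): {x=9, y=-7}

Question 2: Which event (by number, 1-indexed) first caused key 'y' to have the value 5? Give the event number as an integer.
Looking for first event where y becomes 5:
  event 1: y = -7
  event 2: y = -7
  event 3: y = 8
  event 4: y = 8
  event 5: y 8 -> 5  <-- first match

Answer: 5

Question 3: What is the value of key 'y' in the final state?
Track key 'y' through all 6 events:
  event 1 (t=2: DEC y by 7): y (absent) -> -7
  event 2 (t=4: INC x by 9): y unchanged
  event 3 (t=13: SET y = 8): y -7 -> 8
  event 4 (t=20: INC x by 14): y unchanged
  event 5 (t=28: DEC y by 3): y 8 -> 5
  event 6 (t=34: SET x = -13): y unchanged
Final: y = 5

Answer: 5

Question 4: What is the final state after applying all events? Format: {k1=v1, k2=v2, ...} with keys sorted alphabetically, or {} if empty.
  after event 1 (t=2: DEC y by 7): {y=-7}
  after event 2 (t=4: INC x by 9): {x=9, y=-7}
  after event 3 (t=13: SET y = 8): {x=9, y=8}
  after event 4 (t=20: INC x by 14): {x=23, y=8}
  after event 5 (t=28: DEC y by 3): {x=23, y=5}
  after event 6 (t=34: SET x = -13): {x=-13, y=5}

Answer: {x=-13, y=5}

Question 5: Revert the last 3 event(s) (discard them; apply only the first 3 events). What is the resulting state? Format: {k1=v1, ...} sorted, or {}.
Keep first 3 events (discard last 3):
  after event 1 (t=2: DEC y by 7): {y=-7}
  after event 2 (t=4: INC x by 9): {x=9, y=-7}
  after event 3 (t=13: SET y = 8): {x=9, y=8}

Answer: {x=9, y=8}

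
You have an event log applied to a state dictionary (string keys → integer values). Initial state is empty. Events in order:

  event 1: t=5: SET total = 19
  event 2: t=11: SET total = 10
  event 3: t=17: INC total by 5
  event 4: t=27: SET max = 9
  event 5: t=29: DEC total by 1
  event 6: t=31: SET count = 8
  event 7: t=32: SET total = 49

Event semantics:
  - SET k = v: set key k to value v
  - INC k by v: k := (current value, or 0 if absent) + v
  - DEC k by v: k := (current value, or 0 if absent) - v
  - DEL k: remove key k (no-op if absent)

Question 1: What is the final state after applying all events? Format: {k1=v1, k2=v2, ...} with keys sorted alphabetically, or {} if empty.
  after event 1 (t=5: SET total = 19): {total=19}
  after event 2 (t=11: SET total = 10): {total=10}
  after event 3 (t=17: INC total by 5): {total=15}
  after event 4 (t=27: SET max = 9): {max=9, total=15}
  after event 5 (t=29: DEC total by 1): {max=9, total=14}
  after event 6 (t=31: SET count = 8): {count=8, max=9, total=14}
  after event 7 (t=32: SET total = 49): {count=8, max=9, total=49}

Answer: {count=8, max=9, total=49}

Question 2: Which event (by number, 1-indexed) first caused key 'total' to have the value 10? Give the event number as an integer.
Looking for first event where total becomes 10:
  event 1: total = 19
  event 2: total 19 -> 10  <-- first match

Answer: 2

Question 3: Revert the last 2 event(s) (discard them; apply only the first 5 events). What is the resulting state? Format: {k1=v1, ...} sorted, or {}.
Keep first 5 events (discard last 2):
  after event 1 (t=5: SET total = 19): {total=19}
  after event 2 (t=11: SET total = 10): {total=10}
  after event 3 (t=17: INC total by 5): {total=15}
  after event 4 (t=27: SET max = 9): {max=9, total=15}
  after event 5 (t=29: DEC total by 1): {max=9, total=14}

Answer: {max=9, total=14}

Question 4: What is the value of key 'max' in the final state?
Track key 'max' through all 7 events:
  event 1 (t=5: SET total = 19): max unchanged
  event 2 (t=11: SET total = 10): max unchanged
  event 3 (t=17: INC total by 5): max unchanged
  event 4 (t=27: SET max = 9): max (absent) -> 9
  event 5 (t=29: DEC total by 1): max unchanged
  event 6 (t=31: SET count = 8): max unchanged
  event 7 (t=32: SET total = 49): max unchanged
Final: max = 9

Answer: 9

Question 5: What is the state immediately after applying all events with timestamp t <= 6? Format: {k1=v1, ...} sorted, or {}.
Apply events with t <= 6 (1 events):
  after event 1 (t=5: SET total = 19): {total=19}

Answer: {total=19}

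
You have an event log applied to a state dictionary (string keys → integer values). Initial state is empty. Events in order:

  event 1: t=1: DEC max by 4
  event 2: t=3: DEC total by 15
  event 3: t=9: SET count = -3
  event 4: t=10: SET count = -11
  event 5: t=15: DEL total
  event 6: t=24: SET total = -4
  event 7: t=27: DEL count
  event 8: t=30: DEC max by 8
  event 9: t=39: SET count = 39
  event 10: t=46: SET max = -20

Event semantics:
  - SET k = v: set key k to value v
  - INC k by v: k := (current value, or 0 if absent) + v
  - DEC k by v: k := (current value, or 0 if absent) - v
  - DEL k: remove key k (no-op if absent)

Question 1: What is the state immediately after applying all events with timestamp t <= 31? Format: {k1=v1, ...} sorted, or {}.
Answer: {max=-12, total=-4}

Derivation:
Apply events with t <= 31 (8 events):
  after event 1 (t=1: DEC max by 4): {max=-4}
  after event 2 (t=3: DEC total by 15): {max=-4, total=-15}
  after event 3 (t=9: SET count = -3): {count=-3, max=-4, total=-15}
  after event 4 (t=10: SET count = -11): {count=-11, max=-4, total=-15}
  after event 5 (t=15: DEL total): {count=-11, max=-4}
  after event 6 (t=24: SET total = -4): {count=-11, max=-4, total=-4}
  after event 7 (t=27: DEL count): {max=-4, total=-4}
  after event 8 (t=30: DEC max by 8): {max=-12, total=-4}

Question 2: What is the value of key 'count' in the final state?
Answer: 39

Derivation:
Track key 'count' through all 10 events:
  event 1 (t=1: DEC max by 4): count unchanged
  event 2 (t=3: DEC total by 15): count unchanged
  event 3 (t=9: SET count = -3): count (absent) -> -3
  event 4 (t=10: SET count = -11): count -3 -> -11
  event 5 (t=15: DEL total): count unchanged
  event 6 (t=24: SET total = -4): count unchanged
  event 7 (t=27: DEL count): count -11 -> (absent)
  event 8 (t=30: DEC max by 8): count unchanged
  event 9 (t=39: SET count = 39): count (absent) -> 39
  event 10 (t=46: SET max = -20): count unchanged
Final: count = 39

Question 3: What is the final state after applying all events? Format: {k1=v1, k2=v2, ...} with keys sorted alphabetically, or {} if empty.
Answer: {count=39, max=-20, total=-4}

Derivation:
  after event 1 (t=1: DEC max by 4): {max=-4}
  after event 2 (t=3: DEC total by 15): {max=-4, total=-15}
  after event 3 (t=9: SET count = -3): {count=-3, max=-4, total=-15}
  after event 4 (t=10: SET count = -11): {count=-11, max=-4, total=-15}
  after event 5 (t=15: DEL total): {count=-11, max=-4}
  after event 6 (t=24: SET total = -4): {count=-11, max=-4, total=-4}
  after event 7 (t=27: DEL count): {max=-4, total=-4}
  after event 8 (t=30: DEC max by 8): {max=-12, total=-4}
  after event 9 (t=39: SET count = 39): {count=39, max=-12, total=-4}
  after event 10 (t=46: SET max = -20): {count=39, max=-20, total=-4}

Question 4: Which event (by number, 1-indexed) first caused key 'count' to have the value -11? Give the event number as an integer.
Answer: 4

Derivation:
Looking for first event where count becomes -11:
  event 3: count = -3
  event 4: count -3 -> -11  <-- first match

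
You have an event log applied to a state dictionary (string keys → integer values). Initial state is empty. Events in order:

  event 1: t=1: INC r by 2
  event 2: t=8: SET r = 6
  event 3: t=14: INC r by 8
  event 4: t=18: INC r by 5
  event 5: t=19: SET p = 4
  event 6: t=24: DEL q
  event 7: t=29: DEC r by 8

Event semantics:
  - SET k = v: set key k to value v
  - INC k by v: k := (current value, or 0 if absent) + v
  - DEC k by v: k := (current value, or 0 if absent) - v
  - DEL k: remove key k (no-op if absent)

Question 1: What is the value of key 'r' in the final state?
Track key 'r' through all 7 events:
  event 1 (t=1: INC r by 2): r (absent) -> 2
  event 2 (t=8: SET r = 6): r 2 -> 6
  event 3 (t=14: INC r by 8): r 6 -> 14
  event 4 (t=18: INC r by 5): r 14 -> 19
  event 5 (t=19: SET p = 4): r unchanged
  event 6 (t=24: DEL q): r unchanged
  event 7 (t=29: DEC r by 8): r 19 -> 11
Final: r = 11

Answer: 11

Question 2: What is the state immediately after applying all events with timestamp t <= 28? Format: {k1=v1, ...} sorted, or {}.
Apply events with t <= 28 (6 events):
  after event 1 (t=1: INC r by 2): {r=2}
  after event 2 (t=8: SET r = 6): {r=6}
  after event 3 (t=14: INC r by 8): {r=14}
  after event 4 (t=18: INC r by 5): {r=19}
  after event 5 (t=19: SET p = 4): {p=4, r=19}
  after event 6 (t=24: DEL q): {p=4, r=19}

Answer: {p=4, r=19}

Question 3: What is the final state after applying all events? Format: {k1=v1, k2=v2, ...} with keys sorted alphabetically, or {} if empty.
  after event 1 (t=1: INC r by 2): {r=2}
  after event 2 (t=8: SET r = 6): {r=6}
  after event 3 (t=14: INC r by 8): {r=14}
  after event 4 (t=18: INC r by 5): {r=19}
  after event 5 (t=19: SET p = 4): {p=4, r=19}
  after event 6 (t=24: DEL q): {p=4, r=19}
  after event 7 (t=29: DEC r by 8): {p=4, r=11}

Answer: {p=4, r=11}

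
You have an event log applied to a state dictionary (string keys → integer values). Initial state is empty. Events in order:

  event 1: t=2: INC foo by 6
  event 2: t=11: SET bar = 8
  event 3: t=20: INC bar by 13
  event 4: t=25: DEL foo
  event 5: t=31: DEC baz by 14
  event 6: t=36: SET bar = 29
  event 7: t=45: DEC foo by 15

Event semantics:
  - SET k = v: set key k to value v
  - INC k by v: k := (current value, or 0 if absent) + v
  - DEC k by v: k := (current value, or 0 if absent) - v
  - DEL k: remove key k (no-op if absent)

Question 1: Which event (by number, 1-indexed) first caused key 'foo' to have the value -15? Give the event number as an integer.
Looking for first event where foo becomes -15:
  event 1: foo = 6
  event 2: foo = 6
  event 3: foo = 6
  event 4: foo = (absent)
  event 7: foo (absent) -> -15  <-- first match

Answer: 7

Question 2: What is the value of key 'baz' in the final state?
Track key 'baz' through all 7 events:
  event 1 (t=2: INC foo by 6): baz unchanged
  event 2 (t=11: SET bar = 8): baz unchanged
  event 3 (t=20: INC bar by 13): baz unchanged
  event 4 (t=25: DEL foo): baz unchanged
  event 5 (t=31: DEC baz by 14): baz (absent) -> -14
  event 6 (t=36: SET bar = 29): baz unchanged
  event 7 (t=45: DEC foo by 15): baz unchanged
Final: baz = -14

Answer: -14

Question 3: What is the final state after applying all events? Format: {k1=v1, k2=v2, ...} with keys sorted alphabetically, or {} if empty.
Answer: {bar=29, baz=-14, foo=-15}

Derivation:
  after event 1 (t=2: INC foo by 6): {foo=6}
  after event 2 (t=11: SET bar = 8): {bar=8, foo=6}
  after event 3 (t=20: INC bar by 13): {bar=21, foo=6}
  after event 4 (t=25: DEL foo): {bar=21}
  after event 5 (t=31: DEC baz by 14): {bar=21, baz=-14}
  after event 6 (t=36: SET bar = 29): {bar=29, baz=-14}
  after event 7 (t=45: DEC foo by 15): {bar=29, baz=-14, foo=-15}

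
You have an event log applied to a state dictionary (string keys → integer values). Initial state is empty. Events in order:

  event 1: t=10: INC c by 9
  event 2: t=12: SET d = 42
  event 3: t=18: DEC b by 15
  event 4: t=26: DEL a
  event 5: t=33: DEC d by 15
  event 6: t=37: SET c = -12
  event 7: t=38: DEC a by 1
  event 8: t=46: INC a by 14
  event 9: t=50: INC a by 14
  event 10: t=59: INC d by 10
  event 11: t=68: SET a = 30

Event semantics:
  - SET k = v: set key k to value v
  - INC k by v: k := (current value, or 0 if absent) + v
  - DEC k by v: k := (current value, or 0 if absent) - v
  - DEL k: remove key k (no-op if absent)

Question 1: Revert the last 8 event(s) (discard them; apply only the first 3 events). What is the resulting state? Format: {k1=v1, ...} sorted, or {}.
Keep first 3 events (discard last 8):
  after event 1 (t=10: INC c by 9): {c=9}
  after event 2 (t=12: SET d = 42): {c=9, d=42}
  after event 3 (t=18: DEC b by 15): {b=-15, c=9, d=42}

Answer: {b=-15, c=9, d=42}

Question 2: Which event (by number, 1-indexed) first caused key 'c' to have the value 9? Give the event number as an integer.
Answer: 1

Derivation:
Looking for first event where c becomes 9:
  event 1: c (absent) -> 9  <-- first match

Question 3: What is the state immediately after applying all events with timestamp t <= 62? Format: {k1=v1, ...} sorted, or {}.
Apply events with t <= 62 (10 events):
  after event 1 (t=10: INC c by 9): {c=9}
  after event 2 (t=12: SET d = 42): {c=9, d=42}
  after event 3 (t=18: DEC b by 15): {b=-15, c=9, d=42}
  after event 4 (t=26: DEL a): {b=-15, c=9, d=42}
  after event 5 (t=33: DEC d by 15): {b=-15, c=9, d=27}
  after event 6 (t=37: SET c = -12): {b=-15, c=-12, d=27}
  after event 7 (t=38: DEC a by 1): {a=-1, b=-15, c=-12, d=27}
  after event 8 (t=46: INC a by 14): {a=13, b=-15, c=-12, d=27}
  after event 9 (t=50: INC a by 14): {a=27, b=-15, c=-12, d=27}
  after event 10 (t=59: INC d by 10): {a=27, b=-15, c=-12, d=37}

Answer: {a=27, b=-15, c=-12, d=37}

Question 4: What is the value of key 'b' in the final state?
Answer: -15

Derivation:
Track key 'b' through all 11 events:
  event 1 (t=10: INC c by 9): b unchanged
  event 2 (t=12: SET d = 42): b unchanged
  event 3 (t=18: DEC b by 15): b (absent) -> -15
  event 4 (t=26: DEL a): b unchanged
  event 5 (t=33: DEC d by 15): b unchanged
  event 6 (t=37: SET c = -12): b unchanged
  event 7 (t=38: DEC a by 1): b unchanged
  event 8 (t=46: INC a by 14): b unchanged
  event 9 (t=50: INC a by 14): b unchanged
  event 10 (t=59: INC d by 10): b unchanged
  event 11 (t=68: SET a = 30): b unchanged
Final: b = -15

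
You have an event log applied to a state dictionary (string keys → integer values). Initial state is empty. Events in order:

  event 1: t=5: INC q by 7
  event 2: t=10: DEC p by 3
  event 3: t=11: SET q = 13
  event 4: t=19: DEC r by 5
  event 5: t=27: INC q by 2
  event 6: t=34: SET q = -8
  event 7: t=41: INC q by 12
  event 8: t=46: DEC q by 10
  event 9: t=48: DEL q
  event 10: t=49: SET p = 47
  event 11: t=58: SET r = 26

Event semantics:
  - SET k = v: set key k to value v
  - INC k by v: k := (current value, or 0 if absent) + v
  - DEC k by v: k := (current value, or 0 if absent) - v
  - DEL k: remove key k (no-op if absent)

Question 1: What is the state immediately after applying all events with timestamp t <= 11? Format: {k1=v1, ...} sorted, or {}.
Answer: {p=-3, q=13}

Derivation:
Apply events with t <= 11 (3 events):
  after event 1 (t=5: INC q by 7): {q=7}
  after event 2 (t=10: DEC p by 3): {p=-3, q=7}
  after event 3 (t=11: SET q = 13): {p=-3, q=13}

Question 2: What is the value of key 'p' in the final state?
Track key 'p' through all 11 events:
  event 1 (t=5: INC q by 7): p unchanged
  event 2 (t=10: DEC p by 3): p (absent) -> -3
  event 3 (t=11: SET q = 13): p unchanged
  event 4 (t=19: DEC r by 5): p unchanged
  event 5 (t=27: INC q by 2): p unchanged
  event 6 (t=34: SET q = -8): p unchanged
  event 7 (t=41: INC q by 12): p unchanged
  event 8 (t=46: DEC q by 10): p unchanged
  event 9 (t=48: DEL q): p unchanged
  event 10 (t=49: SET p = 47): p -3 -> 47
  event 11 (t=58: SET r = 26): p unchanged
Final: p = 47

Answer: 47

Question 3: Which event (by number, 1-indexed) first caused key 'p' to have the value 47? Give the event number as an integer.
Answer: 10

Derivation:
Looking for first event where p becomes 47:
  event 2: p = -3
  event 3: p = -3
  event 4: p = -3
  event 5: p = -3
  event 6: p = -3
  event 7: p = -3
  event 8: p = -3
  event 9: p = -3
  event 10: p -3 -> 47  <-- first match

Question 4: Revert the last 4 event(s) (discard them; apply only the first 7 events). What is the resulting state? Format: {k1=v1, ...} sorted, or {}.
Keep first 7 events (discard last 4):
  after event 1 (t=5: INC q by 7): {q=7}
  after event 2 (t=10: DEC p by 3): {p=-3, q=7}
  after event 3 (t=11: SET q = 13): {p=-3, q=13}
  after event 4 (t=19: DEC r by 5): {p=-3, q=13, r=-5}
  after event 5 (t=27: INC q by 2): {p=-3, q=15, r=-5}
  after event 6 (t=34: SET q = -8): {p=-3, q=-8, r=-5}
  after event 7 (t=41: INC q by 12): {p=-3, q=4, r=-5}

Answer: {p=-3, q=4, r=-5}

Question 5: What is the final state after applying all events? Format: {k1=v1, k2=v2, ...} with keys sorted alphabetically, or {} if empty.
  after event 1 (t=5: INC q by 7): {q=7}
  after event 2 (t=10: DEC p by 3): {p=-3, q=7}
  after event 3 (t=11: SET q = 13): {p=-3, q=13}
  after event 4 (t=19: DEC r by 5): {p=-3, q=13, r=-5}
  after event 5 (t=27: INC q by 2): {p=-3, q=15, r=-5}
  after event 6 (t=34: SET q = -8): {p=-3, q=-8, r=-5}
  after event 7 (t=41: INC q by 12): {p=-3, q=4, r=-5}
  after event 8 (t=46: DEC q by 10): {p=-3, q=-6, r=-5}
  after event 9 (t=48: DEL q): {p=-3, r=-5}
  after event 10 (t=49: SET p = 47): {p=47, r=-5}
  after event 11 (t=58: SET r = 26): {p=47, r=26}

Answer: {p=47, r=26}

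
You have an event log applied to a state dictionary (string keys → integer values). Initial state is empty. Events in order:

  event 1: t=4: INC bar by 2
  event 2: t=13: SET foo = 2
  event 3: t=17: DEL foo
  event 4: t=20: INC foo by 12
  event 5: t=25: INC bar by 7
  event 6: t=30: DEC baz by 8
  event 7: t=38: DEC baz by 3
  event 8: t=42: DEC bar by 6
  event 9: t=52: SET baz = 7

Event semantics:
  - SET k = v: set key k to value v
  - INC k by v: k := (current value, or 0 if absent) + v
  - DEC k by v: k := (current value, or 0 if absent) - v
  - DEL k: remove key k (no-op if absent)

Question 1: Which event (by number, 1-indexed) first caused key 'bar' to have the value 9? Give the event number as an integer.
Answer: 5

Derivation:
Looking for first event where bar becomes 9:
  event 1: bar = 2
  event 2: bar = 2
  event 3: bar = 2
  event 4: bar = 2
  event 5: bar 2 -> 9  <-- first match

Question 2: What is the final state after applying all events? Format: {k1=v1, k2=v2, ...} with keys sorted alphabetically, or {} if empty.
Answer: {bar=3, baz=7, foo=12}

Derivation:
  after event 1 (t=4: INC bar by 2): {bar=2}
  after event 2 (t=13: SET foo = 2): {bar=2, foo=2}
  after event 3 (t=17: DEL foo): {bar=2}
  after event 4 (t=20: INC foo by 12): {bar=2, foo=12}
  after event 5 (t=25: INC bar by 7): {bar=9, foo=12}
  after event 6 (t=30: DEC baz by 8): {bar=9, baz=-8, foo=12}
  after event 7 (t=38: DEC baz by 3): {bar=9, baz=-11, foo=12}
  after event 8 (t=42: DEC bar by 6): {bar=3, baz=-11, foo=12}
  after event 9 (t=52: SET baz = 7): {bar=3, baz=7, foo=12}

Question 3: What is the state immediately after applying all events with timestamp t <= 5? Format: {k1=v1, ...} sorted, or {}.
Answer: {bar=2}

Derivation:
Apply events with t <= 5 (1 events):
  after event 1 (t=4: INC bar by 2): {bar=2}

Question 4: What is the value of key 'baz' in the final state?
Track key 'baz' through all 9 events:
  event 1 (t=4: INC bar by 2): baz unchanged
  event 2 (t=13: SET foo = 2): baz unchanged
  event 3 (t=17: DEL foo): baz unchanged
  event 4 (t=20: INC foo by 12): baz unchanged
  event 5 (t=25: INC bar by 7): baz unchanged
  event 6 (t=30: DEC baz by 8): baz (absent) -> -8
  event 7 (t=38: DEC baz by 3): baz -8 -> -11
  event 8 (t=42: DEC bar by 6): baz unchanged
  event 9 (t=52: SET baz = 7): baz -11 -> 7
Final: baz = 7

Answer: 7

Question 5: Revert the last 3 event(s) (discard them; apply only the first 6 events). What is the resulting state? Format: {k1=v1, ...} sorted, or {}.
Keep first 6 events (discard last 3):
  after event 1 (t=4: INC bar by 2): {bar=2}
  after event 2 (t=13: SET foo = 2): {bar=2, foo=2}
  after event 3 (t=17: DEL foo): {bar=2}
  after event 4 (t=20: INC foo by 12): {bar=2, foo=12}
  after event 5 (t=25: INC bar by 7): {bar=9, foo=12}
  after event 6 (t=30: DEC baz by 8): {bar=9, baz=-8, foo=12}

Answer: {bar=9, baz=-8, foo=12}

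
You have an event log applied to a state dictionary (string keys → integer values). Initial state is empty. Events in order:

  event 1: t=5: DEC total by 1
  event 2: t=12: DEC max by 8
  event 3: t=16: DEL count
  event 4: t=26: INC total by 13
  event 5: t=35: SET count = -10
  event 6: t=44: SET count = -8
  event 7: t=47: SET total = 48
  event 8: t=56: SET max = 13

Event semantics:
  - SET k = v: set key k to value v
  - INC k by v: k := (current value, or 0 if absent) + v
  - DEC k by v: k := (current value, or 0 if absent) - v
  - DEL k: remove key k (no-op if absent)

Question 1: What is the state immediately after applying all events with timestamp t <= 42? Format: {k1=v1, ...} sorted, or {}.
Apply events with t <= 42 (5 events):
  after event 1 (t=5: DEC total by 1): {total=-1}
  after event 2 (t=12: DEC max by 8): {max=-8, total=-1}
  after event 3 (t=16: DEL count): {max=-8, total=-1}
  after event 4 (t=26: INC total by 13): {max=-8, total=12}
  after event 5 (t=35: SET count = -10): {count=-10, max=-8, total=12}

Answer: {count=-10, max=-8, total=12}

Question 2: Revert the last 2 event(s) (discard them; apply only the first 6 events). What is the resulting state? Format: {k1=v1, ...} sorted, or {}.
Keep first 6 events (discard last 2):
  after event 1 (t=5: DEC total by 1): {total=-1}
  after event 2 (t=12: DEC max by 8): {max=-8, total=-1}
  after event 3 (t=16: DEL count): {max=-8, total=-1}
  after event 4 (t=26: INC total by 13): {max=-8, total=12}
  after event 5 (t=35: SET count = -10): {count=-10, max=-8, total=12}
  after event 6 (t=44: SET count = -8): {count=-8, max=-8, total=12}

Answer: {count=-8, max=-8, total=12}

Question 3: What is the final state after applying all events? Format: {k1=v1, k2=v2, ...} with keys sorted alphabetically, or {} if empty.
  after event 1 (t=5: DEC total by 1): {total=-1}
  after event 2 (t=12: DEC max by 8): {max=-8, total=-1}
  after event 3 (t=16: DEL count): {max=-8, total=-1}
  after event 4 (t=26: INC total by 13): {max=-8, total=12}
  after event 5 (t=35: SET count = -10): {count=-10, max=-8, total=12}
  after event 6 (t=44: SET count = -8): {count=-8, max=-8, total=12}
  after event 7 (t=47: SET total = 48): {count=-8, max=-8, total=48}
  after event 8 (t=56: SET max = 13): {count=-8, max=13, total=48}

Answer: {count=-8, max=13, total=48}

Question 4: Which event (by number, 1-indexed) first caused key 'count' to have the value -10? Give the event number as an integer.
Looking for first event where count becomes -10:
  event 5: count (absent) -> -10  <-- first match

Answer: 5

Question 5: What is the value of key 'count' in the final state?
Answer: -8

Derivation:
Track key 'count' through all 8 events:
  event 1 (t=5: DEC total by 1): count unchanged
  event 2 (t=12: DEC max by 8): count unchanged
  event 3 (t=16: DEL count): count (absent) -> (absent)
  event 4 (t=26: INC total by 13): count unchanged
  event 5 (t=35: SET count = -10): count (absent) -> -10
  event 6 (t=44: SET count = -8): count -10 -> -8
  event 7 (t=47: SET total = 48): count unchanged
  event 8 (t=56: SET max = 13): count unchanged
Final: count = -8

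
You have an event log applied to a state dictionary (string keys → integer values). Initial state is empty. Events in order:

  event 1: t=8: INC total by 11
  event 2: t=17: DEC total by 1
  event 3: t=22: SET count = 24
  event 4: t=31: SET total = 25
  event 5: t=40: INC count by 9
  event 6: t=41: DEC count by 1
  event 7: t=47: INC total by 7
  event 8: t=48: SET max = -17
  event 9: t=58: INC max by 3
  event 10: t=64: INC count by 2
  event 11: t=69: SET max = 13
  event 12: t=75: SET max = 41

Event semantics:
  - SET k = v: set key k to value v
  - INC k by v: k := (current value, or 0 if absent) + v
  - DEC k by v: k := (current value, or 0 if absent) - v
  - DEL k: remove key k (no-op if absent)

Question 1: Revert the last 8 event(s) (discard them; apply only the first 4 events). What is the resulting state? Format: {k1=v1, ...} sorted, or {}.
Keep first 4 events (discard last 8):
  after event 1 (t=8: INC total by 11): {total=11}
  after event 2 (t=17: DEC total by 1): {total=10}
  after event 3 (t=22: SET count = 24): {count=24, total=10}
  after event 4 (t=31: SET total = 25): {count=24, total=25}

Answer: {count=24, total=25}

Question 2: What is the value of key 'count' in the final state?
Answer: 34

Derivation:
Track key 'count' through all 12 events:
  event 1 (t=8: INC total by 11): count unchanged
  event 2 (t=17: DEC total by 1): count unchanged
  event 3 (t=22: SET count = 24): count (absent) -> 24
  event 4 (t=31: SET total = 25): count unchanged
  event 5 (t=40: INC count by 9): count 24 -> 33
  event 6 (t=41: DEC count by 1): count 33 -> 32
  event 7 (t=47: INC total by 7): count unchanged
  event 8 (t=48: SET max = -17): count unchanged
  event 9 (t=58: INC max by 3): count unchanged
  event 10 (t=64: INC count by 2): count 32 -> 34
  event 11 (t=69: SET max = 13): count unchanged
  event 12 (t=75: SET max = 41): count unchanged
Final: count = 34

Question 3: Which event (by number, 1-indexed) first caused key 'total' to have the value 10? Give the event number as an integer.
Looking for first event where total becomes 10:
  event 1: total = 11
  event 2: total 11 -> 10  <-- first match

Answer: 2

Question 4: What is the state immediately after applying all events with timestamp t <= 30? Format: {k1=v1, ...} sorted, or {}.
Apply events with t <= 30 (3 events):
  after event 1 (t=8: INC total by 11): {total=11}
  after event 2 (t=17: DEC total by 1): {total=10}
  after event 3 (t=22: SET count = 24): {count=24, total=10}

Answer: {count=24, total=10}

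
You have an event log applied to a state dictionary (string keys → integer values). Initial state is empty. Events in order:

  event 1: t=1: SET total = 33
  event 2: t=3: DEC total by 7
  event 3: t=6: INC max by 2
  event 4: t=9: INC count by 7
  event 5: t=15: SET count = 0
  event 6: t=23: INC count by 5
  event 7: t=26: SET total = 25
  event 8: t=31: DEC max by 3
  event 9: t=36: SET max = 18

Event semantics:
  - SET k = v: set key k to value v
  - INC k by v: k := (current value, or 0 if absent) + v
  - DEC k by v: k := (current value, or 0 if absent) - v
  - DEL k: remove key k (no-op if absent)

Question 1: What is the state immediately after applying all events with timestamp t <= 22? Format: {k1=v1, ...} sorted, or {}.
Apply events with t <= 22 (5 events):
  after event 1 (t=1: SET total = 33): {total=33}
  after event 2 (t=3: DEC total by 7): {total=26}
  after event 3 (t=6: INC max by 2): {max=2, total=26}
  after event 4 (t=9: INC count by 7): {count=7, max=2, total=26}
  after event 5 (t=15: SET count = 0): {count=0, max=2, total=26}

Answer: {count=0, max=2, total=26}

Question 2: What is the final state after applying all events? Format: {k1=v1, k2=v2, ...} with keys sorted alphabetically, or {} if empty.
Answer: {count=5, max=18, total=25}

Derivation:
  after event 1 (t=1: SET total = 33): {total=33}
  after event 2 (t=3: DEC total by 7): {total=26}
  after event 3 (t=6: INC max by 2): {max=2, total=26}
  after event 4 (t=9: INC count by 7): {count=7, max=2, total=26}
  after event 5 (t=15: SET count = 0): {count=0, max=2, total=26}
  after event 6 (t=23: INC count by 5): {count=5, max=2, total=26}
  after event 7 (t=26: SET total = 25): {count=5, max=2, total=25}
  after event 8 (t=31: DEC max by 3): {count=5, max=-1, total=25}
  after event 9 (t=36: SET max = 18): {count=5, max=18, total=25}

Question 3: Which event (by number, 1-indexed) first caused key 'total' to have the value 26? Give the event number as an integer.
Answer: 2

Derivation:
Looking for first event where total becomes 26:
  event 1: total = 33
  event 2: total 33 -> 26  <-- first match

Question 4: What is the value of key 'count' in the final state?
Answer: 5

Derivation:
Track key 'count' through all 9 events:
  event 1 (t=1: SET total = 33): count unchanged
  event 2 (t=3: DEC total by 7): count unchanged
  event 3 (t=6: INC max by 2): count unchanged
  event 4 (t=9: INC count by 7): count (absent) -> 7
  event 5 (t=15: SET count = 0): count 7 -> 0
  event 6 (t=23: INC count by 5): count 0 -> 5
  event 7 (t=26: SET total = 25): count unchanged
  event 8 (t=31: DEC max by 3): count unchanged
  event 9 (t=36: SET max = 18): count unchanged
Final: count = 5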